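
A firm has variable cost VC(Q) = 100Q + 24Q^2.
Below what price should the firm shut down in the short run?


AVC(Q) = VC(Q)/Q = 100 + 24Q
AVC is increasing in Q, so minimum AVC is at Q -> 0+.
Min AVC = 100
The firm should shut down if P < 100.

100


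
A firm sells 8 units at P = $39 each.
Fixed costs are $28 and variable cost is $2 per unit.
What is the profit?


Total Revenue = P * Q = 39 * 8 = $312
Total Cost = FC + VC*Q = 28 + 2*8 = $44
Profit = TR - TC = 312 - 44 = $268

$268


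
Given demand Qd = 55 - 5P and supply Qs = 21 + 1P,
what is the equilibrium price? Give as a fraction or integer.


At equilibrium, Qd = Qs.
55 - 5P = 21 + 1P
55 - 21 = 5P + 1P
34 = 6P
P* = 34/6 = 17/3

17/3


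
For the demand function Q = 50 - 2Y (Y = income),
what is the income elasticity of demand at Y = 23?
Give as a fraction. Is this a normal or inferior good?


dQ/dY = -2
At Y = 23: Q = 50 - 2*23 = 4
Ey = (dQ/dY)(Y/Q) = -2 * 23 / 4 = -23/2
Since Ey < 0, this is a inferior good.

-23/2 (inferior good)


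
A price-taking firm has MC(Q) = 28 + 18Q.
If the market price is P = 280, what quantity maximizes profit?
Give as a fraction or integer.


In perfect competition, profit is maximized where P = MC.
280 = 28 + 18Q
252 = 18Q
Q* = 252/18 = 14

14


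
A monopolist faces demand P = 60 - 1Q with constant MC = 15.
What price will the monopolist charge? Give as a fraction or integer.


MR = 60 - 2Q
Set MR = MC: 60 - 2Q = 15
Q* = 45/2
Substitute into demand:
P* = 60 - 1*45/2 = 75/2

75/2


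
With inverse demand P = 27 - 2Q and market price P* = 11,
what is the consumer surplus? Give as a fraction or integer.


Maximum willingness to pay (at Q=0): P_max = 27
Quantity demanded at P* = 11:
Q* = (27 - 11)/2 = 8
CS = (1/2) * Q* * (P_max - P*)
CS = (1/2) * 8 * (27 - 11)
CS = (1/2) * 8 * 16 = 64

64


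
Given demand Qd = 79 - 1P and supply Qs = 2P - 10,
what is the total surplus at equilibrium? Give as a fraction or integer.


Find equilibrium: 79 - 1P = 2P - 10
79 + 10 = 3P
P* = 89/3 = 89/3
Q* = 2*89/3 - 10 = 148/3
Inverse demand: P = 79 - Q/1, so P_max = 79
Inverse supply: P = 5 + Q/2, so P_min = 5
CS = (1/2) * 148/3 * (79 - 89/3) = 10952/9
PS = (1/2) * 148/3 * (89/3 - 5) = 5476/9
TS = CS + PS = 10952/9 + 5476/9 = 5476/3

5476/3


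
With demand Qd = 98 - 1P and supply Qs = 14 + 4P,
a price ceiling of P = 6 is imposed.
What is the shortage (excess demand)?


At P = 6:
Qd = 98 - 1*6 = 92
Qs = 14 + 4*6 = 38
Shortage = Qd - Qs = 92 - 38 = 54

54


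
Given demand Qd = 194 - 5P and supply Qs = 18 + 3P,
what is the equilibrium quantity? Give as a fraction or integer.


First find equilibrium price:
194 - 5P = 18 + 3P
P* = 176/8 = 22
Then substitute into demand:
Q* = 194 - 5 * 22 = 84

84


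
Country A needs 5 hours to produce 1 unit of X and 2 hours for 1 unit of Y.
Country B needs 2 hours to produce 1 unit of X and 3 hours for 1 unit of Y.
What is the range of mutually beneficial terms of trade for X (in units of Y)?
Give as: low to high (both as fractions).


Opportunity cost of X for Country A = hours_X / hours_Y = 5/2 = 5/2 units of Y
Opportunity cost of X for Country B = hours_X / hours_Y = 2/3 = 2/3 units of Y
Terms of trade must be between the two opportunity costs.
Range: 2/3 to 5/2

2/3 to 5/2


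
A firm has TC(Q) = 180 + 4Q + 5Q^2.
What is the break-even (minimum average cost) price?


AC(Q) = 180/Q + 4 + 5Q
To minimize: dAC/dQ = -180/Q^2 + 5 = 0
Q^2 = 180/5 = 36
Q* = 6
Min AC = 180/6 + 4 + 5*6
Min AC = 30 + 4 + 30 = 64

64


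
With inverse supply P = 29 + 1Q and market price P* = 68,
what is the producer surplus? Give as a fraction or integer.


Minimum supply price (at Q=0): P_min = 29
Quantity supplied at P* = 68:
Q* = (68 - 29)/1 = 39
PS = (1/2) * Q* * (P* - P_min)
PS = (1/2) * 39 * (68 - 29)
PS = (1/2) * 39 * 39 = 1521/2

1521/2


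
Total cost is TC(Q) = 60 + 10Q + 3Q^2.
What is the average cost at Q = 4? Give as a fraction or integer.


TC(4) = 60 + 10*4 + 3*4^2
TC(4) = 60 + 40 + 48 = 148
AC = TC/Q = 148/4 = 37

37


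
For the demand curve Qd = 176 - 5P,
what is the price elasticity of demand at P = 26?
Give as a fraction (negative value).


dQ/dP = -5
At P = 26: Q = 176 - 5*26 = 46
E = (dQ/dP)(P/Q) = (-5)(26/46) = -65/23

-65/23


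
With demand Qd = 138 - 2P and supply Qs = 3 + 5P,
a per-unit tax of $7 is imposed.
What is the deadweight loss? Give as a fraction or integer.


Pre-tax equilibrium quantity: Q* = 696/7
Post-tax equilibrium quantity: Q_tax = 626/7
Reduction in quantity: Q* - Q_tax = 10
DWL = (1/2) * tax * (Q* - Q_tax)
DWL = (1/2) * 7 * 10 = 35

35


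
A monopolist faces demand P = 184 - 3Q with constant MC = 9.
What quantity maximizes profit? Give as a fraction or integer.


TR = P*Q = (184 - 3Q)Q = 184Q - 3Q^2
MR = dTR/dQ = 184 - 6Q
Set MR = MC:
184 - 6Q = 9
175 = 6Q
Q* = 175/6 = 175/6

175/6


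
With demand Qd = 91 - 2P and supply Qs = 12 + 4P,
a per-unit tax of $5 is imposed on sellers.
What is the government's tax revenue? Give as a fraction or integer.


With tax on sellers, new supply: Qs' = 12 + 4(P - 5)
= 4P - 8
New equilibrium quantity:
Q_new = 58
Tax revenue = tax * Q_new = 5 * 58 = 290

290


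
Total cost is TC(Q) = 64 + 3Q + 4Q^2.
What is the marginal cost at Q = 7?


MC = dTC/dQ = 3 + 2*4*Q
At Q = 7:
MC = 3 + 8*7
MC = 3 + 56 = 59

59


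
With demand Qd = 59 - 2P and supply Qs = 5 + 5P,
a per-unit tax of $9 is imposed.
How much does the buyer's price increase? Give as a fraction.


With a per-unit tax, the buyer's price increase depends on relative slopes.
Supply slope: d = 5, Demand slope: b = 2
Buyer's price increase = d * tax / (b + d)
= 5 * 9 / (2 + 5)
= 45 / 7 = 45/7

45/7


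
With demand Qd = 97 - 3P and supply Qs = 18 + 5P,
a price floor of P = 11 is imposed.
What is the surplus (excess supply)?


At P = 11:
Qd = 97 - 3*11 = 64
Qs = 18 + 5*11 = 73
Surplus = Qs - Qd = 73 - 64 = 9

9


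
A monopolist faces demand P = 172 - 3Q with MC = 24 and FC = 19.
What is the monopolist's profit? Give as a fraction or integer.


MR = MC: 172 - 6Q = 24
Q* = 74/3
P* = 172 - 3*74/3 = 98
Profit = (P* - MC)*Q* - FC
= (98 - 24)*74/3 - 19
= 74*74/3 - 19
= 5476/3 - 19 = 5419/3

5419/3


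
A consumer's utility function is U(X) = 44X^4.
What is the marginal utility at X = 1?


MU = dU/dX = 44*4*X^(4-1)
MU = 176*X^3
At X = 1:
MU = 176 * 1^3
MU = 176 * 1 = 176

176


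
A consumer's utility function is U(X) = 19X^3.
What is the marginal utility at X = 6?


MU = dU/dX = 19*3*X^(3-1)
MU = 57*X^2
At X = 6:
MU = 57 * 6^2
MU = 57 * 36 = 2052

2052


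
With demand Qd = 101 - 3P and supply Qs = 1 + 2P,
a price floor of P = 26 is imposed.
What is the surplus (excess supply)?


At P = 26:
Qd = 101 - 3*26 = 23
Qs = 1 + 2*26 = 53
Surplus = Qs - Qd = 53 - 23 = 30

30


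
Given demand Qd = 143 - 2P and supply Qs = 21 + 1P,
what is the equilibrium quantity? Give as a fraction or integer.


First find equilibrium price:
143 - 2P = 21 + 1P
P* = 122/3 = 122/3
Then substitute into demand:
Q* = 143 - 2 * 122/3 = 185/3

185/3


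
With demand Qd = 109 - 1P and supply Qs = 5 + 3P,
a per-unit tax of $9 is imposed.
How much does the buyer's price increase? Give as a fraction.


With a per-unit tax, the buyer's price increase depends on relative slopes.
Supply slope: d = 3, Demand slope: b = 1
Buyer's price increase = d * tax / (b + d)
= 3 * 9 / (1 + 3)
= 27 / 4 = 27/4

27/4


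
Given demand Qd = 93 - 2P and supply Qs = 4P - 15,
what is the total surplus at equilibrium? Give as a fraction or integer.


Find equilibrium: 93 - 2P = 4P - 15
93 + 15 = 6P
P* = 108/6 = 18
Q* = 4*18 - 15 = 57
Inverse demand: P = 93/2 - Q/2, so P_max = 93/2
Inverse supply: P = 15/4 + Q/4, so P_min = 15/4
CS = (1/2) * 57 * (93/2 - 18) = 3249/4
PS = (1/2) * 57 * (18 - 15/4) = 3249/8
TS = CS + PS = 3249/4 + 3249/8 = 9747/8

9747/8


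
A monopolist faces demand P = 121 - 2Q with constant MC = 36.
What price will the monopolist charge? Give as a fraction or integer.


MR = 121 - 4Q
Set MR = MC: 121 - 4Q = 36
Q* = 85/4
Substitute into demand:
P* = 121 - 2*85/4 = 157/2

157/2


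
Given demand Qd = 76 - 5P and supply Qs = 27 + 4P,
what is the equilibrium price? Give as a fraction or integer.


At equilibrium, Qd = Qs.
76 - 5P = 27 + 4P
76 - 27 = 5P + 4P
49 = 9P
P* = 49/9 = 49/9

49/9


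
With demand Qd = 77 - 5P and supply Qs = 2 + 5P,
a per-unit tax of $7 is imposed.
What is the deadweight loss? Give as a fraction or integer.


Pre-tax equilibrium quantity: Q* = 79/2
Post-tax equilibrium quantity: Q_tax = 22
Reduction in quantity: Q* - Q_tax = 35/2
DWL = (1/2) * tax * (Q* - Q_tax)
DWL = (1/2) * 7 * 35/2 = 245/4

245/4


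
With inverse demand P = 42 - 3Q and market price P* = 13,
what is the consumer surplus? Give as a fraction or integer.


Maximum willingness to pay (at Q=0): P_max = 42
Quantity demanded at P* = 13:
Q* = (42 - 13)/3 = 29/3
CS = (1/2) * Q* * (P_max - P*)
CS = (1/2) * 29/3 * (42 - 13)
CS = (1/2) * 29/3 * 29 = 841/6

841/6


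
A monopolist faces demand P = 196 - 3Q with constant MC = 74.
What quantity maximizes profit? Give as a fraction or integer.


TR = P*Q = (196 - 3Q)Q = 196Q - 3Q^2
MR = dTR/dQ = 196 - 6Q
Set MR = MC:
196 - 6Q = 74
122 = 6Q
Q* = 122/6 = 61/3

61/3


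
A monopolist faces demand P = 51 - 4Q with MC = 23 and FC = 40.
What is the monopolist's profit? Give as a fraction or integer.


MR = MC: 51 - 8Q = 23
Q* = 7/2
P* = 51 - 4*7/2 = 37
Profit = (P* - MC)*Q* - FC
= (37 - 23)*7/2 - 40
= 14*7/2 - 40
= 49 - 40 = 9

9


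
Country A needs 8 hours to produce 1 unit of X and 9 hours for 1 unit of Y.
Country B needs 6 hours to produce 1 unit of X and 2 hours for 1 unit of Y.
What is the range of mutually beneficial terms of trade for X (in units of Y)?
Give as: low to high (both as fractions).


Opportunity cost of X for Country A = hours_X / hours_Y = 8/9 = 8/9 units of Y
Opportunity cost of X for Country B = hours_X / hours_Y = 6/2 = 3 units of Y
Terms of trade must be between the two opportunity costs.
Range: 8/9 to 3

8/9 to 3


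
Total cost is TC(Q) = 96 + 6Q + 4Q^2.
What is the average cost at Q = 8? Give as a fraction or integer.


TC(8) = 96 + 6*8 + 4*8^2
TC(8) = 96 + 48 + 256 = 400
AC = TC/Q = 400/8 = 50

50


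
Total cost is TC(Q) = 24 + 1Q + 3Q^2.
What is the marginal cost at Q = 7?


MC = dTC/dQ = 1 + 2*3*Q
At Q = 7:
MC = 1 + 6*7
MC = 1 + 42 = 43

43


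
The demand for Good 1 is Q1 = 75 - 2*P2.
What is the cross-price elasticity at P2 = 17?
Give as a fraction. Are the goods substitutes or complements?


dQ1/dP2 = -2
At P2 = 17: Q1 = 75 - 2*17 = 41
Exy = (dQ1/dP2)(P2/Q1) = -2 * 17 / 41 = -34/41
Since Exy < 0, the goods are complements.

-34/41 (complements)


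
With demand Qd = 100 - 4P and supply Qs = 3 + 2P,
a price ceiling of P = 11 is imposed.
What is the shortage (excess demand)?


At P = 11:
Qd = 100 - 4*11 = 56
Qs = 3 + 2*11 = 25
Shortage = Qd - Qs = 56 - 25 = 31

31


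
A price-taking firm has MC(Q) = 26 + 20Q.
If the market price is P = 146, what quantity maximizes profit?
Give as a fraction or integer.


In perfect competition, profit is maximized where P = MC.
146 = 26 + 20Q
120 = 20Q
Q* = 120/20 = 6

6


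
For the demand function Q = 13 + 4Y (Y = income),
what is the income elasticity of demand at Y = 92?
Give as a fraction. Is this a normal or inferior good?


dQ/dY = 4
At Y = 92: Q = 13 + 4*92 = 381
Ey = (dQ/dY)(Y/Q) = 4 * 92 / 381 = 368/381
Since Ey > 0, this is a normal good.

368/381 (normal good)


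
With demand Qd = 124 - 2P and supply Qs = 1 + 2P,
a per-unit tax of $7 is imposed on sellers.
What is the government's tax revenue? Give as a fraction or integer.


With tax on sellers, new supply: Qs' = 1 + 2(P - 7)
= 2P - 13
New equilibrium quantity:
Q_new = 111/2
Tax revenue = tax * Q_new = 7 * 111/2 = 777/2

777/2


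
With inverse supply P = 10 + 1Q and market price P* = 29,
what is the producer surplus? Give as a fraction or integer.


Minimum supply price (at Q=0): P_min = 10
Quantity supplied at P* = 29:
Q* = (29 - 10)/1 = 19
PS = (1/2) * Q* * (P* - P_min)
PS = (1/2) * 19 * (29 - 10)
PS = (1/2) * 19 * 19 = 361/2

361/2


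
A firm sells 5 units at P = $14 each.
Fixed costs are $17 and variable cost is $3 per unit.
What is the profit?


Total Revenue = P * Q = 14 * 5 = $70
Total Cost = FC + VC*Q = 17 + 3*5 = $32
Profit = TR - TC = 70 - 32 = $38

$38


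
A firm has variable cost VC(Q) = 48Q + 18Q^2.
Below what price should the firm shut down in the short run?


AVC(Q) = VC(Q)/Q = 48 + 18Q
AVC is increasing in Q, so minimum AVC is at Q -> 0+.
Min AVC = 48
The firm should shut down if P < 48.

48


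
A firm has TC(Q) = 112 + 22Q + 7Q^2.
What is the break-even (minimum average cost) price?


AC(Q) = 112/Q + 22 + 7Q
To minimize: dAC/dQ = -112/Q^2 + 7 = 0
Q^2 = 112/7 = 16
Q* = 4
Min AC = 112/4 + 22 + 7*4
Min AC = 28 + 22 + 28 = 78

78


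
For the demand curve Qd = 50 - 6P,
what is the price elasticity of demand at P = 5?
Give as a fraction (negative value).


dQ/dP = -6
At P = 5: Q = 50 - 6*5 = 20
E = (dQ/dP)(P/Q) = (-6)(5/20) = -3/2

-3/2


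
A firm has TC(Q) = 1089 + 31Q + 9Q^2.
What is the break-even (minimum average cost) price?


AC(Q) = 1089/Q + 31 + 9Q
To minimize: dAC/dQ = -1089/Q^2 + 9 = 0
Q^2 = 1089/9 = 121
Q* = 11
Min AC = 1089/11 + 31 + 9*11
Min AC = 99 + 31 + 99 = 229

229


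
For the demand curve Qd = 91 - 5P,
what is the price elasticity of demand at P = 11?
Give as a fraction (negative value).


dQ/dP = -5
At P = 11: Q = 91 - 5*11 = 36
E = (dQ/dP)(P/Q) = (-5)(11/36) = -55/36

-55/36


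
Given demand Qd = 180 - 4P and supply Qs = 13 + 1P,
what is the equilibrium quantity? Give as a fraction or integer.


First find equilibrium price:
180 - 4P = 13 + 1P
P* = 167/5 = 167/5
Then substitute into demand:
Q* = 180 - 4 * 167/5 = 232/5

232/5


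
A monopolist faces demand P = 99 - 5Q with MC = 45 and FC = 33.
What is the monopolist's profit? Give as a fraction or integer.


MR = MC: 99 - 10Q = 45
Q* = 27/5
P* = 99 - 5*27/5 = 72
Profit = (P* - MC)*Q* - FC
= (72 - 45)*27/5 - 33
= 27*27/5 - 33
= 729/5 - 33 = 564/5

564/5


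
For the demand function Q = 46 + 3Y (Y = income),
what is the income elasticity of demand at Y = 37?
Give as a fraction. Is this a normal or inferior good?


dQ/dY = 3
At Y = 37: Q = 46 + 3*37 = 157
Ey = (dQ/dY)(Y/Q) = 3 * 37 / 157 = 111/157
Since Ey > 0, this is a normal good.

111/157 (normal good)


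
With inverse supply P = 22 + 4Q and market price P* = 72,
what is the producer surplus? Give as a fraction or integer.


Minimum supply price (at Q=0): P_min = 22
Quantity supplied at P* = 72:
Q* = (72 - 22)/4 = 25/2
PS = (1/2) * Q* * (P* - P_min)
PS = (1/2) * 25/2 * (72 - 22)
PS = (1/2) * 25/2 * 50 = 625/2

625/2


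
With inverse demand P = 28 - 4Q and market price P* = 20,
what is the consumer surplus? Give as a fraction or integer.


Maximum willingness to pay (at Q=0): P_max = 28
Quantity demanded at P* = 20:
Q* = (28 - 20)/4 = 2
CS = (1/2) * Q* * (P_max - P*)
CS = (1/2) * 2 * (28 - 20)
CS = (1/2) * 2 * 8 = 8

8


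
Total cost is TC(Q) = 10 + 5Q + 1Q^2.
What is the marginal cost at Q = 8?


MC = dTC/dQ = 5 + 2*1*Q
At Q = 8:
MC = 5 + 2*8
MC = 5 + 16 = 21

21


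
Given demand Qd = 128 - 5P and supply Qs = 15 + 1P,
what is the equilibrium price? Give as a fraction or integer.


At equilibrium, Qd = Qs.
128 - 5P = 15 + 1P
128 - 15 = 5P + 1P
113 = 6P
P* = 113/6 = 113/6

113/6


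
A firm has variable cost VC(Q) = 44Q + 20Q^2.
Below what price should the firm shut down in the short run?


AVC(Q) = VC(Q)/Q = 44 + 20Q
AVC is increasing in Q, so minimum AVC is at Q -> 0+.
Min AVC = 44
The firm should shut down if P < 44.

44


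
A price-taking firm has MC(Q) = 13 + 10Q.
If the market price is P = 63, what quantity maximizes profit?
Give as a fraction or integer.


In perfect competition, profit is maximized where P = MC.
63 = 13 + 10Q
50 = 10Q
Q* = 50/10 = 5

5


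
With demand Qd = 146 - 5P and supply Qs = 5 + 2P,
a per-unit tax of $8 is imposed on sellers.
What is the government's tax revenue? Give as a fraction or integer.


With tax on sellers, new supply: Qs' = 5 + 2(P - 8)
= 2P - 11
New equilibrium quantity:
Q_new = 237/7
Tax revenue = tax * Q_new = 8 * 237/7 = 1896/7

1896/7


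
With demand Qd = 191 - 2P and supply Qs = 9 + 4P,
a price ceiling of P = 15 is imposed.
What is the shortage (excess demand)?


At P = 15:
Qd = 191 - 2*15 = 161
Qs = 9 + 4*15 = 69
Shortage = Qd - Qs = 161 - 69 = 92

92


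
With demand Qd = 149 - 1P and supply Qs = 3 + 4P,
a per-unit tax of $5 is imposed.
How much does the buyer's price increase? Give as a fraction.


With a per-unit tax, the buyer's price increase depends on relative slopes.
Supply slope: d = 4, Demand slope: b = 1
Buyer's price increase = d * tax / (b + d)
= 4 * 5 / (1 + 4)
= 20 / 5 = 4

4


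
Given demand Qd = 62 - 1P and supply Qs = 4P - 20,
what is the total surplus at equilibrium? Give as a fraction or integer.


Find equilibrium: 62 - 1P = 4P - 20
62 + 20 = 5P
P* = 82/5 = 82/5
Q* = 4*82/5 - 20 = 228/5
Inverse demand: P = 62 - Q/1, so P_max = 62
Inverse supply: P = 5 + Q/4, so P_min = 5
CS = (1/2) * 228/5 * (62 - 82/5) = 25992/25
PS = (1/2) * 228/5 * (82/5 - 5) = 6498/25
TS = CS + PS = 25992/25 + 6498/25 = 6498/5

6498/5


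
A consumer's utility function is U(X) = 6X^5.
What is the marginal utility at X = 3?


MU = dU/dX = 6*5*X^(5-1)
MU = 30*X^4
At X = 3:
MU = 30 * 3^4
MU = 30 * 81 = 2430

2430


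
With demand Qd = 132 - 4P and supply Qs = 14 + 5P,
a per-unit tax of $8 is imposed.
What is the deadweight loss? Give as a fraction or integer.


Pre-tax equilibrium quantity: Q* = 716/9
Post-tax equilibrium quantity: Q_tax = 556/9
Reduction in quantity: Q* - Q_tax = 160/9
DWL = (1/2) * tax * (Q* - Q_tax)
DWL = (1/2) * 8 * 160/9 = 640/9

640/9


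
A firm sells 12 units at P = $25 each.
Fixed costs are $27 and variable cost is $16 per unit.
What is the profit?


Total Revenue = P * Q = 25 * 12 = $300
Total Cost = FC + VC*Q = 27 + 16*12 = $219
Profit = TR - TC = 300 - 219 = $81

$81


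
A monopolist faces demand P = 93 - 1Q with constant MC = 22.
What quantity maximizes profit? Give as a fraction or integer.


TR = P*Q = (93 - 1Q)Q = 93Q - 1Q^2
MR = dTR/dQ = 93 - 2Q
Set MR = MC:
93 - 2Q = 22
71 = 2Q
Q* = 71/2 = 71/2

71/2


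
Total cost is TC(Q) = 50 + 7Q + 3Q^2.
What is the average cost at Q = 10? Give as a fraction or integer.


TC(10) = 50 + 7*10 + 3*10^2
TC(10) = 50 + 70 + 300 = 420
AC = TC/Q = 420/10 = 42

42


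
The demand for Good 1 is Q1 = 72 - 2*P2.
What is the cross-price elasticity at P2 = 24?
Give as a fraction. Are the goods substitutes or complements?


dQ1/dP2 = -2
At P2 = 24: Q1 = 72 - 2*24 = 24
Exy = (dQ1/dP2)(P2/Q1) = -2 * 24 / 24 = -2
Since Exy < 0, the goods are complements.

-2 (complements)


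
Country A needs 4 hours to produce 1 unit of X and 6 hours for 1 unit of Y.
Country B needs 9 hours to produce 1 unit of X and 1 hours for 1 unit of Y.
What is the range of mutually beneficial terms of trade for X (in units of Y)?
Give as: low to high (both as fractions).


Opportunity cost of X for Country A = hours_X / hours_Y = 4/6 = 2/3 units of Y
Opportunity cost of X for Country B = hours_X / hours_Y = 9/1 = 9 units of Y
Terms of trade must be between the two opportunity costs.
Range: 2/3 to 9

2/3 to 9


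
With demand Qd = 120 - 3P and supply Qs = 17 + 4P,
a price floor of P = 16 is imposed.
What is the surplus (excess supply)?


At P = 16:
Qd = 120 - 3*16 = 72
Qs = 17 + 4*16 = 81
Surplus = Qs - Qd = 81 - 72 = 9

9


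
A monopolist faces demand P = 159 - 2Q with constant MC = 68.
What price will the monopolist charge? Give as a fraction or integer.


MR = 159 - 4Q
Set MR = MC: 159 - 4Q = 68
Q* = 91/4
Substitute into demand:
P* = 159 - 2*91/4 = 227/2

227/2


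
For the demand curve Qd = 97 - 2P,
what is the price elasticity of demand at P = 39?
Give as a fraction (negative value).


dQ/dP = -2
At P = 39: Q = 97 - 2*39 = 19
E = (dQ/dP)(P/Q) = (-2)(39/19) = -78/19

-78/19


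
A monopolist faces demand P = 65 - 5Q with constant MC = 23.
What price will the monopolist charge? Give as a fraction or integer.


MR = 65 - 10Q
Set MR = MC: 65 - 10Q = 23
Q* = 21/5
Substitute into demand:
P* = 65 - 5*21/5 = 44

44


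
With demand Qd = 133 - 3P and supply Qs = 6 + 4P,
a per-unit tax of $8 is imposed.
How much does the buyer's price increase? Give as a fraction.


With a per-unit tax, the buyer's price increase depends on relative slopes.
Supply slope: d = 4, Demand slope: b = 3
Buyer's price increase = d * tax / (b + d)
= 4 * 8 / (3 + 4)
= 32 / 7 = 32/7

32/7


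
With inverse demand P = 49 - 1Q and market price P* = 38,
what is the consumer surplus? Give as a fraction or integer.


Maximum willingness to pay (at Q=0): P_max = 49
Quantity demanded at P* = 38:
Q* = (49 - 38)/1 = 11
CS = (1/2) * Q* * (P_max - P*)
CS = (1/2) * 11 * (49 - 38)
CS = (1/2) * 11 * 11 = 121/2

121/2


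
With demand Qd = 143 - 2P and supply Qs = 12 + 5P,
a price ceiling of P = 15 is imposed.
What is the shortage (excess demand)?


At P = 15:
Qd = 143 - 2*15 = 113
Qs = 12 + 5*15 = 87
Shortage = Qd - Qs = 113 - 87 = 26

26


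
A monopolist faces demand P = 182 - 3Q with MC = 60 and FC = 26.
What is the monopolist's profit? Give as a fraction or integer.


MR = MC: 182 - 6Q = 60
Q* = 61/3
P* = 182 - 3*61/3 = 121
Profit = (P* - MC)*Q* - FC
= (121 - 60)*61/3 - 26
= 61*61/3 - 26
= 3721/3 - 26 = 3643/3

3643/3


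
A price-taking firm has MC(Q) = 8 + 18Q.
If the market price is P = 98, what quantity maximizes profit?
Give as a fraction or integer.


In perfect competition, profit is maximized where P = MC.
98 = 8 + 18Q
90 = 18Q
Q* = 90/18 = 5

5


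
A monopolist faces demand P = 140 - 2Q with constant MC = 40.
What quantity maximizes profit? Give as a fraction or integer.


TR = P*Q = (140 - 2Q)Q = 140Q - 2Q^2
MR = dTR/dQ = 140 - 4Q
Set MR = MC:
140 - 4Q = 40
100 = 4Q
Q* = 100/4 = 25

25


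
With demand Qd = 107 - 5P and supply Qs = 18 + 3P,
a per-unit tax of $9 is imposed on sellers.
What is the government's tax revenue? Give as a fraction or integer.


With tax on sellers, new supply: Qs' = 18 + 3(P - 9)
= 3P - 9
New equilibrium quantity:
Q_new = 69/2
Tax revenue = tax * Q_new = 9 * 69/2 = 621/2

621/2


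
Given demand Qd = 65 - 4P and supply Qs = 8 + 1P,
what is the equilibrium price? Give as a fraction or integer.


At equilibrium, Qd = Qs.
65 - 4P = 8 + 1P
65 - 8 = 4P + 1P
57 = 5P
P* = 57/5 = 57/5

57/5


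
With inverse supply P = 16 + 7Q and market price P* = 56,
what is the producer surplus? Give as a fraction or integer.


Minimum supply price (at Q=0): P_min = 16
Quantity supplied at P* = 56:
Q* = (56 - 16)/7 = 40/7
PS = (1/2) * Q* * (P* - P_min)
PS = (1/2) * 40/7 * (56 - 16)
PS = (1/2) * 40/7 * 40 = 800/7

800/7


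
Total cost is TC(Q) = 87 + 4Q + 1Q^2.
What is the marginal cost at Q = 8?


MC = dTC/dQ = 4 + 2*1*Q
At Q = 8:
MC = 4 + 2*8
MC = 4 + 16 = 20

20


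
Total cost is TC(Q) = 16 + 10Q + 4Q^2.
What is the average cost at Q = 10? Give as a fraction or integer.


TC(10) = 16 + 10*10 + 4*10^2
TC(10) = 16 + 100 + 400 = 516
AC = TC/Q = 516/10 = 258/5

258/5


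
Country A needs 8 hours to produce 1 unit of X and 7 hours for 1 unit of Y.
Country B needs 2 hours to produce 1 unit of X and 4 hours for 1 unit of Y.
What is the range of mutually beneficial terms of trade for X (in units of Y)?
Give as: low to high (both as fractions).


Opportunity cost of X for Country A = hours_X / hours_Y = 8/7 = 8/7 units of Y
Opportunity cost of X for Country B = hours_X / hours_Y = 2/4 = 1/2 units of Y
Terms of trade must be between the two opportunity costs.
Range: 1/2 to 8/7

1/2 to 8/7


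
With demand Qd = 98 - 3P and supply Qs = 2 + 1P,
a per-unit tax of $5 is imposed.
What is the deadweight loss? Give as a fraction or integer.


Pre-tax equilibrium quantity: Q* = 26
Post-tax equilibrium quantity: Q_tax = 89/4
Reduction in quantity: Q* - Q_tax = 15/4
DWL = (1/2) * tax * (Q* - Q_tax)
DWL = (1/2) * 5 * 15/4 = 75/8

75/8


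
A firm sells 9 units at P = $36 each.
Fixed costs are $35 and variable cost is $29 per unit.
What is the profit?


Total Revenue = P * Q = 36 * 9 = $324
Total Cost = FC + VC*Q = 35 + 29*9 = $296
Profit = TR - TC = 324 - 296 = $28

$28


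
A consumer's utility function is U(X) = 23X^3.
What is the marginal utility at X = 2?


MU = dU/dX = 23*3*X^(3-1)
MU = 69*X^2
At X = 2:
MU = 69 * 2^2
MU = 69 * 4 = 276

276


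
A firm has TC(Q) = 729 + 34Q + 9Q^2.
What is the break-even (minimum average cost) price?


AC(Q) = 729/Q + 34 + 9Q
To minimize: dAC/dQ = -729/Q^2 + 9 = 0
Q^2 = 729/9 = 81
Q* = 9
Min AC = 729/9 + 34 + 9*9
Min AC = 81 + 34 + 81 = 196

196


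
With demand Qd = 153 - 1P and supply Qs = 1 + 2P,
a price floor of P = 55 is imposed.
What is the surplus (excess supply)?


At P = 55:
Qd = 153 - 1*55 = 98
Qs = 1 + 2*55 = 111
Surplus = Qs - Qd = 111 - 98 = 13

13


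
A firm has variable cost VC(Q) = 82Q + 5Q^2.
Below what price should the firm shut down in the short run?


AVC(Q) = VC(Q)/Q = 82 + 5Q
AVC is increasing in Q, so minimum AVC is at Q -> 0+.
Min AVC = 82
The firm should shut down if P < 82.

82


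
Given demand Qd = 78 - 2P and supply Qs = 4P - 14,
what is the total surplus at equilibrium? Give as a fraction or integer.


Find equilibrium: 78 - 2P = 4P - 14
78 + 14 = 6P
P* = 92/6 = 46/3
Q* = 4*46/3 - 14 = 142/3
Inverse demand: P = 39 - Q/2, so P_max = 39
Inverse supply: P = 7/2 + Q/4, so P_min = 7/2
CS = (1/2) * 142/3 * (39 - 46/3) = 5041/9
PS = (1/2) * 142/3 * (46/3 - 7/2) = 5041/18
TS = CS + PS = 5041/9 + 5041/18 = 5041/6

5041/6


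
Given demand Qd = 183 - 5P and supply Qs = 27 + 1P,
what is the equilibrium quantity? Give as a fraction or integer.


First find equilibrium price:
183 - 5P = 27 + 1P
P* = 156/6 = 26
Then substitute into demand:
Q* = 183 - 5 * 26 = 53

53


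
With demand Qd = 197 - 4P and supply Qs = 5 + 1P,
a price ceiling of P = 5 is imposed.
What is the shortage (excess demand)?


At P = 5:
Qd = 197 - 4*5 = 177
Qs = 5 + 1*5 = 10
Shortage = Qd - Qs = 177 - 10 = 167

167


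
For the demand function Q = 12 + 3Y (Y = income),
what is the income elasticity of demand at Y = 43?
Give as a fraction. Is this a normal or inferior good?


dQ/dY = 3
At Y = 43: Q = 12 + 3*43 = 141
Ey = (dQ/dY)(Y/Q) = 3 * 43 / 141 = 43/47
Since Ey > 0, this is a normal good.

43/47 (normal good)


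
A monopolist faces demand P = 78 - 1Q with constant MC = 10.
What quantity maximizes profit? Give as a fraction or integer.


TR = P*Q = (78 - 1Q)Q = 78Q - 1Q^2
MR = dTR/dQ = 78 - 2Q
Set MR = MC:
78 - 2Q = 10
68 = 2Q
Q* = 68/2 = 34

34


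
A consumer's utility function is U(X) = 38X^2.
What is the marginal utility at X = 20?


MU = dU/dX = 38*2*X^(2-1)
MU = 76*X^1
At X = 20:
MU = 76 * 20^1
MU = 76 * 20 = 1520

1520


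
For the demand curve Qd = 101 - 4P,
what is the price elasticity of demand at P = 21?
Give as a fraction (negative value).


dQ/dP = -4
At P = 21: Q = 101 - 4*21 = 17
E = (dQ/dP)(P/Q) = (-4)(21/17) = -84/17

-84/17


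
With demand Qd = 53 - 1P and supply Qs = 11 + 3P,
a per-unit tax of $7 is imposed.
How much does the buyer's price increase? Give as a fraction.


With a per-unit tax, the buyer's price increase depends on relative slopes.
Supply slope: d = 3, Demand slope: b = 1
Buyer's price increase = d * tax / (b + d)
= 3 * 7 / (1 + 3)
= 21 / 4 = 21/4

21/4


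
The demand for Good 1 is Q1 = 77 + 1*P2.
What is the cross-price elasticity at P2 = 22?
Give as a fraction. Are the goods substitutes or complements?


dQ1/dP2 = 1
At P2 = 22: Q1 = 77 + 1*22 = 99
Exy = (dQ1/dP2)(P2/Q1) = 1 * 22 / 99 = 2/9
Since Exy > 0, the goods are substitutes.

2/9 (substitutes)


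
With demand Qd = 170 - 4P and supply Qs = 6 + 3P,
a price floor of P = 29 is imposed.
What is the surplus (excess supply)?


At P = 29:
Qd = 170 - 4*29 = 54
Qs = 6 + 3*29 = 93
Surplus = Qs - Qd = 93 - 54 = 39

39


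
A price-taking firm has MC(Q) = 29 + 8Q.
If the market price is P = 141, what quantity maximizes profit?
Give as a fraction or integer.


In perfect competition, profit is maximized where P = MC.
141 = 29 + 8Q
112 = 8Q
Q* = 112/8 = 14

14


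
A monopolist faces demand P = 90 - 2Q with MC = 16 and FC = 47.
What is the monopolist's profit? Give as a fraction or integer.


MR = MC: 90 - 4Q = 16
Q* = 37/2
P* = 90 - 2*37/2 = 53
Profit = (P* - MC)*Q* - FC
= (53 - 16)*37/2 - 47
= 37*37/2 - 47
= 1369/2 - 47 = 1275/2

1275/2


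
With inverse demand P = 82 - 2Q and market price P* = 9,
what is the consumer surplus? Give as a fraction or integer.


Maximum willingness to pay (at Q=0): P_max = 82
Quantity demanded at P* = 9:
Q* = (82 - 9)/2 = 73/2
CS = (1/2) * Q* * (P_max - P*)
CS = (1/2) * 73/2 * (82 - 9)
CS = (1/2) * 73/2 * 73 = 5329/4

5329/4


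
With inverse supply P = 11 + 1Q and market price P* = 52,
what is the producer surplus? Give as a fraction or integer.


Minimum supply price (at Q=0): P_min = 11
Quantity supplied at P* = 52:
Q* = (52 - 11)/1 = 41
PS = (1/2) * Q* * (P* - P_min)
PS = (1/2) * 41 * (52 - 11)
PS = (1/2) * 41 * 41 = 1681/2

1681/2


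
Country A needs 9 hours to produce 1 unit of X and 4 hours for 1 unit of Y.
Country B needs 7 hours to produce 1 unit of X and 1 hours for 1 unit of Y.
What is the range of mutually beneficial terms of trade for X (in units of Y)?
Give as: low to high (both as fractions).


Opportunity cost of X for Country A = hours_X / hours_Y = 9/4 = 9/4 units of Y
Opportunity cost of X for Country B = hours_X / hours_Y = 7/1 = 7 units of Y
Terms of trade must be between the two opportunity costs.
Range: 9/4 to 7

9/4 to 7


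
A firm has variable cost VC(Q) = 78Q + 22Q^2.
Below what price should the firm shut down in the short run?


AVC(Q) = VC(Q)/Q = 78 + 22Q
AVC is increasing in Q, so minimum AVC is at Q -> 0+.
Min AVC = 78
The firm should shut down if P < 78.

78


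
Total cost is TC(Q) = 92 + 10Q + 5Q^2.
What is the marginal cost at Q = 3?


MC = dTC/dQ = 10 + 2*5*Q
At Q = 3:
MC = 10 + 10*3
MC = 10 + 30 = 40

40


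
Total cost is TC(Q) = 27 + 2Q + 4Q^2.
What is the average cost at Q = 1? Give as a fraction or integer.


TC(1) = 27 + 2*1 + 4*1^2
TC(1) = 27 + 2 + 4 = 33
AC = TC/Q = 33/1 = 33

33


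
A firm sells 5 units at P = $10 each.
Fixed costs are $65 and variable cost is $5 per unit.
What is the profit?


Total Revenue = P * Q = 10 * 5 = $50
Total Cost = FC + VC*Q = 65 + 5*5 = $90
Profit = TR - TC = 50 - 90 = $-40

$-40


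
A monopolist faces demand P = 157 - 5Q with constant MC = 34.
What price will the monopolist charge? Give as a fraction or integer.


MR = 157 - 10Q
Set MR = MC: 157 - 10Q = 34
Q* = 123/10
Substitute into demand:
P* = 157 - 5*123/10 = 191/2

191/2


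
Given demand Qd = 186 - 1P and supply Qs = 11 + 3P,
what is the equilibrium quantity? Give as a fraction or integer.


First find equilibrium price:
186 - 1P = 11 + 3P
P* = 175/4 = 175/4
Then substitute into demand:
Q* = 186 - 1 * 175/4 = 569/4

569/4


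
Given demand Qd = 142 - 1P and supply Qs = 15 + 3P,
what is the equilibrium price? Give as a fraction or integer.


At equilibrium, Qd = Qs.
142 - 1P = 15 + 3P
142 - 15 = 1P + 3P
127 = 4P
P* = 127/4 = 127/4

127/4


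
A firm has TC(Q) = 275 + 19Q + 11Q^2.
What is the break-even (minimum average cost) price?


AC(Q) = 275/Q + 19 + 11Q
To minimize: dAC/dQ = -275/Q^2 + 11 = 0
Q^2 = 275/11 = 25
Q* = 5
Min AC = 275/5 + 19 + 11*5
Min AC = 55 + 19 + 55 = 129

129


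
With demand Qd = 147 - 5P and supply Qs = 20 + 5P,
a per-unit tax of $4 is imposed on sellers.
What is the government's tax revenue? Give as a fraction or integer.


With tax on sellers, new supply: Qs' = 20 + 5(P - 4)
= 0 + 5P
New equilibrium quantity:
Q_new = 147/2
Tax revenue = tax * Q_new = 4 * 147/2 = 294

294


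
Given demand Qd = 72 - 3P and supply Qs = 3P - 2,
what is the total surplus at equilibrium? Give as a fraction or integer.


Find equilibrium: 72 - 3P = 3P - 2
72 + 2 = 6P
P* = 74/6 = 37/3
Q* = 3*37/3 - 2 = 35
Inverse demand: P = 24 - Q/3, so P_max = 24
Inverse supply: P = 2/3 + Q/3, so P_min = 2/3
CS = (1/2) * 35 * (24 - 37/3) = 1225/6
PS = (1/2) * 35 * (37/3 - 2/3) = 1225/6
TS = CS + PS = 1225/6 + 1225/6 = 1225/3

1225/3


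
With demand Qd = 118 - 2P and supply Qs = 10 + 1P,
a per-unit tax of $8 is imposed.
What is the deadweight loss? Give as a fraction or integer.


Pre-tax equilibrium quantity: Q* = 46
Post-tax equilibrium quantity: Q_tax = 122/3
Reduction in quantity: Q* - Q_tax = 16/3
DWL = (1/2) * tax * (Q* - Q_tax)
DWL = (1/2) * 8 * 16/3 = 64/3

64/3


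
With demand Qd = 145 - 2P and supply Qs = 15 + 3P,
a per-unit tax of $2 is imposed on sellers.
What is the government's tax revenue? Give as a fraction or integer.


With tax on sellers, new supply: Qs' = 15 + 3(P - 2)
= 9 + 3P
New equilibrium quantity:
Q_new = 453/5
Tax revenue = tax * Q_new = 2 * 453/5 = 906/5

906/5


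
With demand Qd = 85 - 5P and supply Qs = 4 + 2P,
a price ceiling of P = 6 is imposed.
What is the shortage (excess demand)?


At P = 6:
Qd = 85 - 5*6 = 55
Qs = 4 + 2*6 = 16
Shortage = Qd - Qs = 55 - 16 = 39

39


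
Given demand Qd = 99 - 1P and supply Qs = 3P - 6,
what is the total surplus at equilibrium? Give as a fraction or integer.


Find equilibrium: 99 - 1P = 3P - 6
99 + 6 = 4P
P* = 105/4 = 105/4
Q* = 3*105/4 - 6 = 291/4
Inverse demand: P = 99 - Q/1, so P_max = 99
Inverse supply: P = 2 + Q/3, so P_min = 2
CS = (1/2) * 291/4 * (99 - 105/4) = 84681/32
PS = (1/2) * 291/4 * (105/4 - 2) = 28227/32
TS = CS + PS = 84681/32 + 28227/32 = 28227/8

28227/8


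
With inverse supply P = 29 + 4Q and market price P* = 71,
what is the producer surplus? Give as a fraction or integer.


Minimum supply price (at Q=0): P_min = 29
Quantity supplied at P* = 71:
Q* = (71 - 29)/4 = 21/2
PS = (1/2) * Q* * (P* - P_min)
PS = (1/2) * 21/2 * (71 - 29)
PS = (1/2) * 21/2 * 42 = 441/2

441/2


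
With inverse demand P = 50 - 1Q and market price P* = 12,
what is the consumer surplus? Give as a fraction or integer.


Maximum willingness to pay (at Q=0): P_max = 50
Quantity demanded at P* = 12:
Q* = (50 - 12)/1 = 38
CS = (1/2) * Q* * (P_max - P*)
CS = (1/2) * 38 * (50 - 12)
CS = (1/2) * 38 * 38 = 722

722


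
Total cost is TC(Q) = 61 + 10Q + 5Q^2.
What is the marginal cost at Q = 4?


MC = dTC/dQ = 10 + 2*5*Q
At Q = 4:
MC = 10 + 10*4
MC = 10 + 40 = 50

50


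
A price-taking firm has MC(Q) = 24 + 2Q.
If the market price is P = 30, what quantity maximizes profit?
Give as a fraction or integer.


In perfect competition, profit is maximized where P = MC.
30 = 24 + 2Q
6 = 2Q
Q* = 6/2 = 3

3


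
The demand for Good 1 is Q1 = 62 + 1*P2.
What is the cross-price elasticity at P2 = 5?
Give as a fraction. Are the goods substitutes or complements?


dQ1/dP2 = 1
At P2 = 5: Q1 = 62 + 1*5 = 67
Exy = (dQ1/dP2)(P2/Q1) = 1 * 5 / 67 = 5/67
Since Exy > 0, the goods are substitutes.

5/67 (substitutes)


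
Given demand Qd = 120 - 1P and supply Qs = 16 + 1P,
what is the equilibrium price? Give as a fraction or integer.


At equilibrium, Qd = Qs.
120 - 1P = 16 + 1P
120 - 16 = 1P + 1P
104 = 2P
P* = 104/2 = 52

52


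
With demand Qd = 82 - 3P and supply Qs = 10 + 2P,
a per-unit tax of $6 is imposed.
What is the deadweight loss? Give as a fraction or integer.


Pre-tax equilibrium quantity: Q* = 194/5
Post-tax equilibrium quantity: Q_tax = 158/5
Reduction in quantity: Q* - Q_tax = 36/5
DWL = (1/2) * tax * (Q* - Q_tax)
DWL = (1/2) * 6 * 36/5 = 108/5

108/5


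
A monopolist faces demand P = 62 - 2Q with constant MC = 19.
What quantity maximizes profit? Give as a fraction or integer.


TR = P*Q = (62 - 2Q)Q = 62Q - 2Q^2
MR = dTR/dQ = 62 - 4Q
Set MR = MC:
62 - 4Q = 19
43 = 4Q
Q* = 43/4 = 43/4

43/4


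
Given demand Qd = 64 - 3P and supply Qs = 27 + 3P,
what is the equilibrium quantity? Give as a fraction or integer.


First find equilibrium price:
64 - 3P = 27 + 3P
P* = 37/6 = 37/6
Then substitute into demand:
Q* = 64 - 3 * 37/6 = 91/2

91/2


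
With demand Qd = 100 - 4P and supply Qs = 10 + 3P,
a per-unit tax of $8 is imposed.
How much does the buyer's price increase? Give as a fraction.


With a per-unit tax, the buyer's price increase depends on relative slopes.
Supply slope: d = 3, Demand slope: b = 4
Buyer's price increase = d * tax / (b + d)
= 3 * 8 / (4 + 3)
= 24 / 7 = 24/7

24/7


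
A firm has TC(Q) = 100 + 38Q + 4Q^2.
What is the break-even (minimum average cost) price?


AC(Q) = 100/Q + 38 + 4Q
To minimize: dAC/dQ = -100/Q^2 + 4 = 0
Q^2 = 100/4 = 25
Q* = 5
Min AC = 100/5 + 38 + 4*5
Min AC = 20 + 38 + 20 = 78

78


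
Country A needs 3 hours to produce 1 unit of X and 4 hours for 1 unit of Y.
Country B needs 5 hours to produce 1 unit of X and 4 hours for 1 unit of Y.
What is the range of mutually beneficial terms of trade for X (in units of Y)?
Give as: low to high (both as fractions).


Opportunity cost of X for Country A = hours_X / hours_Y = 3/4 = 3/4 units of Y
Opportunity cost of X for Country B = hours_X / hours_Y = 5/4 = 5/4 units of Y
Terms of trade must be between the two opportunity costs.
Range: 3/4 to 5/4

3/4 to 5/4


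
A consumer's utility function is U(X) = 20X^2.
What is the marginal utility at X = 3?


MU = dU/dX = 20*2*X^(2-1)
MU = 40*X^1
At X = 3:
MU = 40 * 3^1
MU = 40 * 3 = 120

120


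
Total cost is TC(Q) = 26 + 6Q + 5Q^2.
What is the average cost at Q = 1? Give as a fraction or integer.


TC(1) = 26 + 6*1 + 5*1^2
TC(1) = 26 + 6 + 5 = 37
AC = TC/Q = 37/1 = 37

37


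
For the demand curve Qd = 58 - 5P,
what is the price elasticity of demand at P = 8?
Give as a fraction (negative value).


dQ/dP = -5
At P = 8: Q = 58 - 5*8 = 18
E = (dQ/dP)(P/Q) = (-5)(8/18) = -20/9

-20/9


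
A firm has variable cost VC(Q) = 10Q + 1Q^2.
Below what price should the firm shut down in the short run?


AVC(Q) = VC(Q)/Q = 10 + 1Q
AVC is increasing in Q, so minimum AVC is at Q -> 0+.
Min AVC = 10
The firm should shut down if P < 10.

10


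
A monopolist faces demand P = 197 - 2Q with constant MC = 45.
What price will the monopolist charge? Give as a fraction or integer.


MR = 197 - 4Q
Set MR = MC: 197 - 4Q = 45
Q* = 38
Substitute into demand:
P* = 197 - 2*38 = 121

121


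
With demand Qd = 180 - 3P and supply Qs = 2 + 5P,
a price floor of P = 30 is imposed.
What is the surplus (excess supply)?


At P = 30:
Qd = 180 - 3*30 = 90
Qs = 2 + 5*30 = 152
Surplus = Qs - Qd = 152 - 90 = 62

62


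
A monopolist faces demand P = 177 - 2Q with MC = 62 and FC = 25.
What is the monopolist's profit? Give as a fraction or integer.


MR = MC: 177 - 4Q = 62
Q* = 115/4
P* = 177 - 2*115/4 = 239/2
Profit = (P* - MC)*Q* - FC
= (239/2 - 62)*115/4 - 25
= 115/2*115/4 - 25
= 13225/8 - 25 = 13025/8

13025/8


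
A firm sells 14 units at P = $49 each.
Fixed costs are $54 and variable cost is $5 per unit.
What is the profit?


Total Revenue = P * Q = 49 * 14 = $686
Total Cost = FC + VC*Q = 54 + 5*14 = $124
Profit = TR - TC = 686 - 124 = $562

$562


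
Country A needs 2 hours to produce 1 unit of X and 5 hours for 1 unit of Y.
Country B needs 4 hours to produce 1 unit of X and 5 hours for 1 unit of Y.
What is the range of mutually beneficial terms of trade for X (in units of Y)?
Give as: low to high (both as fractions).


Opportunity cost of X for Country A = hours_X / hours_Y = 2/5 = 2/5 units of Y
Opportunity cost of X for Country B = hours_X / hours_Y = 4/5 = 4/5 units of Y
Terms of trade must be between the two opportunity costs.
Range: 2/5 to 4/5

2/5 to 4/5


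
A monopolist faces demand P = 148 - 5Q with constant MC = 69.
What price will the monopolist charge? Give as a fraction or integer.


MR = 148 - 10Q
Set MR = MC: 148 - 10Q = 69
Q* = 79/10
Substitute into demand:
P* = 148 - 5*79/10 = 217/2

217/2
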